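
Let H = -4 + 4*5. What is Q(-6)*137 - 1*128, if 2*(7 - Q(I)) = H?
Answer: -265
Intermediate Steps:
H = 16 (H = -4 + 20 = 16)
Q(I) = -1 (Q(I) = 7 - ½*16 = 7 - 8 = -1)
Q(-6)*137 - 1*128 = -1*137 - 1*128 = -137 - 128 = -265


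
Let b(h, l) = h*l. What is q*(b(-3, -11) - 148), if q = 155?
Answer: -17825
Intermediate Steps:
q*(b(-3, -11) - 148) = 155*(-3*(-11) - 148) = 155*(33 - 148) = 155*(-115) = -17825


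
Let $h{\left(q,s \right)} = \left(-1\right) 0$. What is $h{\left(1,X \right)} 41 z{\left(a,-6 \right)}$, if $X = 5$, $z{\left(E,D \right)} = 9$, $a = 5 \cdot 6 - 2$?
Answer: $0$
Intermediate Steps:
$a = 28$ ($a = 30 - 2 = 28$)
$h{\left(q,s \right)} = 0$
$h{\left(1,X \right)} 41 z{\left(a,-6 \right)} = 0 \cdot 41 \cdot 9 = 0 \cdot 9 = 0$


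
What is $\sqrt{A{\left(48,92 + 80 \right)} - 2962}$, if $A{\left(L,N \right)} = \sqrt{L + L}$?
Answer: $\sqrt{-2962 + 4 \sqrt{6}} \approx 54.334 i$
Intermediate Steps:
$A{\left(L,N \right)} = \sqrt{2} \sqrt{L}$ ($A{\left(L,N \right)} = \sqrt{2 L} = \sqrt{2} \sqrt{L}$)
$\sqrt{A{\left(48,92 + 80 \right)} - 2962} = \sqrt{\sqrt{2} \sqrt{48} - 2962} = \sqrt{\sqrt{2} \cdot 4 \sqrt{3} - 2962} = \sqrt{4 \sqrt{6} - 2962} = \sqrt{-2962 + 4 \sqrt{6}}$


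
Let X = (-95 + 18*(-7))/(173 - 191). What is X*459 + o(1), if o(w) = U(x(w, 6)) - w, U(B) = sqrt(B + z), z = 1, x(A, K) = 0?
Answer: 11271/2 ≈ 5635.5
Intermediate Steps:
U(B) = sqrt(1 + B) (U(B) = sqrt(B + 1) = sqrt(1 + B))
X = 221/18 (X = (-95 - 126)/(-18) = -221*(-1/18) = 221/18 ≈ 12.278)
o(w) = 1 - w (o(w) = sqrt(1 + 0) - w = sqrt(1) - w = 1 - w)
X*459 + o(1) = (221/18)*459 + (1 - 1*1) = 11271/2 + (1 - 1) = 11271/2 + 0 = 11271/2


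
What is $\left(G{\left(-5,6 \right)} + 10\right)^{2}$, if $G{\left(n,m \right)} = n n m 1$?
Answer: $25600$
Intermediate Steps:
$G{\left(n,m \right)} = m n^{2}$ ($G{\left(n,m \right)} = n^{2} m 1 = m n^{2} \cdot 1 = m n^{2}$)
$\left(G{\left(-5,6 \right)} + 10\right)^{2} = \left(6 \left(-5\right)^{2} + 10\right)^{2} = \left(6 \cdot 25 + 10\right)^{2} = \left(150 + 10\right)^{2} = 160^{2} = 25600$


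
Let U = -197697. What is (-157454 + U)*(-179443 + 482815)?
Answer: -107742869172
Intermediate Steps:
(-157454 + U)*(-179443 + 482815) = (-157454 - 197697)*(-179443 + 482815) = -355151*303372 = -107742869172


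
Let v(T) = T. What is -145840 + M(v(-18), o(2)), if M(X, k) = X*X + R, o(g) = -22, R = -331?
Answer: -145847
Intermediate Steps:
M(X, k) = -331 + X**2 (M(X, k) = X*X - 331 = X**2 - 331 = -331 + X**2)
-145840 + M(v(-18), o(2)) = -145840 + (-331 + (-18)**2) = -145840 + (-331 + 324) = -145840 - 7 = -145847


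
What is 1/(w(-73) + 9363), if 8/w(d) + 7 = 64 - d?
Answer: 65/608599 ≈ 0.00010680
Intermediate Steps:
w(d) = 8/(57 - d) (w(d) = 8/(-7 + (64 - d)) = 8/(57 - d))
1/(w(-73) + 9363) = 1/(-8/(-57 - 73) + 9363) = 1/(-8/(-130) + 9363) = 1/(-8*(-1/130) + 9363) = 1/(4/65 + 9363) = 1/(608599/65) = 65/608599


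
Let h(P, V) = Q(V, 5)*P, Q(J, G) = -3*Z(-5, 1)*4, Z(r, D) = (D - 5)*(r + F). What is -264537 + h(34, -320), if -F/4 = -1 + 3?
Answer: -285753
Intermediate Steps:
F = -8 (F = -4*(-1 + 3) = -4*2 = -8)
Z(r, D) = (-8 + r)*(-5 + D) (Z(r, D) = (D - 5)*(r - 8) = (-5 + D)*(-8 + r) = (-8 + r)*(-5 + D))
Q(J, G) = -624 (Q(J, G) = -3*(40 - 8*1 - 5*(-5) + 1*(-5))*4 = -3*(40 - 8 + 25 - 5)*4 = -3*52*4 = -156*4 = -624)
h(P, V) = -624*P
-264537 + h(34, -320) = -264537 - 624*34 = -264537 - 21216 = -285753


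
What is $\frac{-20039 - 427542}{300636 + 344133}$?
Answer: $- \frac{447581}{644769} \approx -0.69417$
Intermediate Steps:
$\frac{-20039 - 427542}{300636 + 344133} = - \frac{447581}{644769}$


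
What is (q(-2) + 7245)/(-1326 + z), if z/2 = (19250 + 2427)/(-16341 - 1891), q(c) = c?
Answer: -1245796/228481 ≈ -5.4525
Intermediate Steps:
z = -409/172 (z = 2*((19250 + 2427)/(-16341 - 1891)) = 2*(21677/(-18232)) = 2*(21677*(-1/18232)) = 2*(-409/344) = -409/172 ≈ -2.3779)
(q(-2) + 7245)/(-1326 + z) = (-2 + 7245)/(-1326 - 409/172) = 7243/(-228481/172) = 7243*(-172/228481) = -1245796/228481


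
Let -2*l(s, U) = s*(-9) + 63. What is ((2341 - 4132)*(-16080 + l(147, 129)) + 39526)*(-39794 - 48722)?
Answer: -2452820493616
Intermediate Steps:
l(s, U) = -63/2 + 9*s/2 (l(s, U) = -(s*(-9) + 63)/2 = -(-9*s + 63)/2 = -(63 - 9*s)/2 = -63/2 + 9*s/2)
((2341 - 4132)*(-16080 + l(147, 129)) + 39526)*(-39794 - 48722) = ((2341 - 4132)*(-16080 + (-63/2 + (9/2)*147)) + 39526)*(-39794 - 48722) = (-1791*(-16080 + (-63/2 + 1323/2)) + 39526)*(-88516) = (-1791*(-16080 + 630) + 39526)*(-88516) = (-1791*(-15450) + 39526)*(-88516) = (27670950 + 39526)*(-88516) = 27710476*(-88516) = -2452820493616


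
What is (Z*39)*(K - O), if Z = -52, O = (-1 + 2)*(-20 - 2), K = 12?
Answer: -68952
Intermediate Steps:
O = -22 (O = 1*(-22) = -22)
(Z*39)*(K - O) = (-52*39)*(12 - 1*(-22)) = -2028*(12 + 22) = -2028*34 = -68952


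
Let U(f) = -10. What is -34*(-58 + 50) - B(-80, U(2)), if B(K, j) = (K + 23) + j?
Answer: 339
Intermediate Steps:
B(K, j) = 23 + K + j (B(K, j) = (23 + K) + j = 23 + K + j)
-34*(-58 + 50) - B(-80, U(2)) = -34*(-58 + 50) - (23 - 80 - 10) = -34*(-8) - 1*(-67) = 272 + 67 = 339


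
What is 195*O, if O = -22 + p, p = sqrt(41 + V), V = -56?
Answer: -4290 + 195*I*sqrt(15) ≈ -4290.0 + 755.23*I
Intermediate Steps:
p = I*sqrt(15) (p = sqrt(41 - 56) = sqrt(-15) = I*sqrt(15) ≈ 3.873*I)
O = -22 + I*sqrt(15) ≈ -22.0 + 3.873*I
195*O = 195*(-22 + I*sqrt(15)) = -4290 + 195*I*sqrt(15)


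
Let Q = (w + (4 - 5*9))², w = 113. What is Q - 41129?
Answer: -35945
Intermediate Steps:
Q = 5184 (Q = (113 + (4 - 5*9))² = (113 + (4 - 45))² = (113 - 41)² = 72² = 5184)
Q - 41129 = 5184 - 41129 = -35945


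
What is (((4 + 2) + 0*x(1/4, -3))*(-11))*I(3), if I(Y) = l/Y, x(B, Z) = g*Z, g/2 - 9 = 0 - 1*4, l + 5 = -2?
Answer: 154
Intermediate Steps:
l = -7 (l = -5 - 2 = -7)
g = 10 (g = 18 + 2*(0 - 1*4) = 18 + 2*(0 - 4) = 18 + 2*(-4) = 18 - 8 = 10)
x(B, Z) = 10*Z
I(Y) = -7/Y
(((4 + 2) + 0*x(1/4, -3))*(-11))*I(3) = (((4 + 2) + 0*(10*(-3)))*(-11))*(-7/3) = ((6 + 0*(-30))*(-11))*(-7*⅓) = ((6 + 0)*(-11))*(-7/3) = (6*(-11))*(-7/3) = -66*(-7/3) = 154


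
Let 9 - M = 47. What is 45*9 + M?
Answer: 367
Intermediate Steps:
M = -38 (M = 9 - 1*47 = 9 - 47 = -38)
45*9 + M = 45*9 - 38 = 405 - 38 = 367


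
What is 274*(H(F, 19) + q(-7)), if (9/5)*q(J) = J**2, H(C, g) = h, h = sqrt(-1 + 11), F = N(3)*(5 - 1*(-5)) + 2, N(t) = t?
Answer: 67130/9 + 274*sqrt(10) ≈ 8325.4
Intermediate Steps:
F = 32 (F = 3*(5 - 1*(-5)) + 2 = 3*(5 + 5) + 2 = 3*10 + 2 = 30 + 2 = 32)
h = sqrt(10) ≈ 3.1623
H(C, g) = sqrt(10)
q(J) = 5*J**2/9
274*(H(F, 19) + q(-7)) = 274*(sqrt(10) + (5/9)*(-7)**2) = 274*(sqrt(10) + (5/9)*49) = 274*(sqrt(10) + 245/9) = 274*(245/9 + sqrt(10)) = 67130/9 + 274*sqrt(10)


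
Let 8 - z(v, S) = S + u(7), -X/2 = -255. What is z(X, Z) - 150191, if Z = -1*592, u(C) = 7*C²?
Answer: -149934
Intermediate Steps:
X = 510 (X = -2*(-255) = 510)
Z = -592
z(v, S) = -335 - S (z(v, S) = 8 - (S + 7*7²) = 8 - (S + 7*49) = 8 - (S + 343) = 8 - (343 + S) = 8 + (-343 - S) = -335 - S)
z(X, Z) - 150191 = (-335 - 1*(-592)) - 150191 = (-335 + 592) - 150191 = 257 - 150191 = -149934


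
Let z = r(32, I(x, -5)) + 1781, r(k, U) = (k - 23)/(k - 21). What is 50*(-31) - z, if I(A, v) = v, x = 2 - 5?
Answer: -36650/11 ≈ -3331.8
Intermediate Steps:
x = -3
r(k, U) = (-23 + k)/(-21 + k)
z = 19600/11 (z = (-23 + 32)/(-21 + 32) + 1781 = 9/11 + 1781 = 19600/11 ≈ 1781.8)
50*(-31) - z = 50*(-31) - 1*19600/11 = -1550 - 19600/11 = -36650/11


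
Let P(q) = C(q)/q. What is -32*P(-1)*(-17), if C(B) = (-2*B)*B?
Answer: 1088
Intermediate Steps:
C(B) = -2*B**2
P(q) = -2*q (P(q) = (-2*q**2)/q = -2*q)
-32*P(-1)*(-17) = -(-64)*(-1)*(-17) = -32*2*(-17) = -64*(-17) = 1088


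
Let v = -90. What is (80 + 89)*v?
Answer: -15210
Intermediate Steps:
(80 + 89)*v = (80 + 89)*(-90) = 169*(-90) = -15210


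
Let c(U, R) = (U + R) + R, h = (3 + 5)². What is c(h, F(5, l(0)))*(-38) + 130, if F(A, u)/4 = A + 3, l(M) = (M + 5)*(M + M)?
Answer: -4734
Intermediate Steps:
l(M) = 2*M*(5 + M) (l(M) = (5 + M)*(2*M) = 2*M*(5 + M))
F(A, u) = 12 + 4*A (F(A, u) = 4*(A + 3) = 4*(3 + A) = 12 + 4*A)
h = 64 (h = 8² = 64)
c(U, R) = U + 2*R (c(U, R) = (R + U) + R = U + 2*R)
c(h, F(5, l(0)))*(-38) + 130 = (64 + 2*(12 + 4*5))*(-38) + 130 = (64 + 2*(12 + 20))*(-38) + 130 = (64 + 2*32)*(-38) + 130 = (64 + 64)*(-38) + 130 = 128*(-38) + 130 = -4864 + 130 = -4734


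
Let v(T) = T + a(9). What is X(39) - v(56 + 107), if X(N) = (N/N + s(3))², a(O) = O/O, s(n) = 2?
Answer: -155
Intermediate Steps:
a(O) = 1
X(N) = 9 (X(N) = (N/N + 2)² = (1 + 2)² = 3² = 9)
v(T) = 1 + T (v(T) = T + 1 = 1 + T)
X(39) - v(56 + 107) = 9 - (1 + (56 + 107)) = 9 - (1 + 163) = 9 - 1*164 = 9 - 164 = -155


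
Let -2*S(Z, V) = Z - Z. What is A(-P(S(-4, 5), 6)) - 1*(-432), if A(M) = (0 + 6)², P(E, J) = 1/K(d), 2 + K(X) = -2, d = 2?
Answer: 468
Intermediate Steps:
K(X) = -4 (K(X) = -2 - 2 = -4)
S(Z, V) = 0 (S(Z, V) = -(Z - Z)/2 = -½*0 = 0)
P(E, J) = -¼ (P(E, J) = 1/(-4) = -¼)
A(M) = 36 (A(M) = 6² = 36)
A(-P(S(-4, 5), 6)) - 1*(-432) = 36 - 1*(-432) = 36 + 432 = 468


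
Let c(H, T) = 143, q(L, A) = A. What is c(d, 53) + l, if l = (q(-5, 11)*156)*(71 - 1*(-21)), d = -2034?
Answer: 158015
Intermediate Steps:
l = 157872 (l = (11*156)*(71 - 1*(-21)) = 1716*(71 + 21) = 1716*92 = 157872)
c(d, 53) + l = 143 + 157872 = 158015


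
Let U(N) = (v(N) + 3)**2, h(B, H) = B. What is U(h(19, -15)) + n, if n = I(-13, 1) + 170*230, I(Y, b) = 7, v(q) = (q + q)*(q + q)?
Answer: 2132916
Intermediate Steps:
v(q) = 4*q**2 (v(q) = (2*q)*(2*q) = 4*q**2)
U(N) = (3 + 4*N**2)**2 (U(N) = (4*N**2 + 3)**2 = (3 + 4*N**2)**2)
n = 39107 (n = 7 + 170*230 = 7 + 39100 = 39107)
U(h(19, -15)) + n = (3 + 4*19**2)**2 + 39107 = (3 + 4*361)**2 + 39107 = (3 + 1444)**2 + 39107 = 1447**2 + 39107 = 2093809 + 39107 = 2132916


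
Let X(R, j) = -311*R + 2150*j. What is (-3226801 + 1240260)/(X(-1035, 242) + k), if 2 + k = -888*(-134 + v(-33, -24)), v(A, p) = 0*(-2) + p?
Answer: -1986541/982487 ≈ -2.0219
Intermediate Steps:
v(A, p) = p (v(A, p) = 0 + p = p)
k = 140302 (k = -2 - 888*(-134 - 24) = -2 - 888*(-158) = -2 + 140304 = 140302)
(-3226801 + 1240260)/(X(-1035, 242) + k) = (-3226801 + 1240260)/((-311*(-1035) + 2150*242) + 140302) = -1986541/((321885 + 520300) + 140302) = -1986541/(842185 + 140302) = -1986541/982487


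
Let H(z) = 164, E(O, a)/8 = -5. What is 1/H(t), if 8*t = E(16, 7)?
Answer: 1/164 ≈ 0.0060976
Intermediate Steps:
E(O, a) = -40 (E(O, a) = 8*(-5) = -40)
t = -5 (t = (⅛)*(-40) = -5)
1/H(t) = 1/164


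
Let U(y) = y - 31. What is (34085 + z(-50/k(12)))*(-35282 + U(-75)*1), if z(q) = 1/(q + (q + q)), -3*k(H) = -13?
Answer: -30154973942/25 ≈ -1.2062e+9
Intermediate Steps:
k(H) = 13/3 (k(H) = -⅓*(-13) = 13/3)
U(y) = -31 + y
z(q) = 1/(3*q) (z(q) = 1/(q + 2*q) = 1/(3*q))
(34085 + z(-50/k(12)))*(-35282 + U(-75)*1) = (34085 + 1/(3*((-50/13/3))))*(-35282 + (-31 - 75)*1) = (34085 + 1/(3*((-50*3/13))))*(-35282 - 106*1) = (34085 + 1/(3*(-150/13)))*(-35282 - 106) = (34085 + (⅓)*(-13/150))*(-35388) = (34085 - 13/450)*(-35388) = (15338237/450)*(-35388) = -30154973942/25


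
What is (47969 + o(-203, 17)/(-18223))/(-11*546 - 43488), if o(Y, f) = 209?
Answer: -145689813/150321527 ≈ -0.96919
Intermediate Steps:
(47969 + o(-203, 17)/(-18223))/(-11*546 - 43488) = (47969 + 209/(-18223))/(-11*546 - 43488) = (47969 + 209*(-1/18223))/(-6006 - 43488) = (47969 - 209/18223)/(-49494) = (874138878/18223)*(-1/49494) = -145689813/150321527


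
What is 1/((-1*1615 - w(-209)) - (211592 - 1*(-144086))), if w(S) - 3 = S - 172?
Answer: -1/356915 ≈ -2.8018e-6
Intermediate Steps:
w(S) = -169 + S (w(S) = 3 + (S - 172) = 3 + (-172 + S) = -169 + S)
1/((-1*1615 - w(-209)) - (211592 - 1*(-144086))) = 1/((-1*1615 - (-169 - 209)) - (211592 - 1*(-144086))) = 1/((-1615 - 1*(-378)) - (211592 + 144086)) = 1/((-1615 + 378) - 1*355678) = 1/(-1237 - 355678) = 1/(-356915) = -1/356915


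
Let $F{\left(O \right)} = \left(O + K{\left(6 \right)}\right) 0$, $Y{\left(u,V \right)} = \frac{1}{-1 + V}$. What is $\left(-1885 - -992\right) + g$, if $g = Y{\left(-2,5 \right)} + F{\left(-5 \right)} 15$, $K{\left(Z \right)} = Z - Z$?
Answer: $- \frac{3571}{4} \approx -892.75$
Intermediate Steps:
$K{\left(Z \right)} = 0$
$F{\left(O \right)} = 0$ ($F{\left(O \right)} = \left(O + 0\right) 0 = O 0 = 0$)
$g = \frac{1}{4}$ ($g = \frac{1}{-1 + 5} + 0 \cdot 15 = \frac{1}{4} + 0 = \frac{1}{4} \approx 0.25$)
$\left(-1885 - -992\right) + g = \left(-1885 - -992\right) + \frac{1}{4} = \left(-1885 + 992\right) + \frac{1}{4} = -893 + \frac{1}{4} = - \frac{3571}{4}$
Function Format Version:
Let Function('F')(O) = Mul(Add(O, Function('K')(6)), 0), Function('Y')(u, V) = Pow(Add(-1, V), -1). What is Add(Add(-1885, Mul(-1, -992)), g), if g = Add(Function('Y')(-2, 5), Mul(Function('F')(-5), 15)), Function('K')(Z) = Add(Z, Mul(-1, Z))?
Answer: Rational(-3571, 4) ≈ -892.75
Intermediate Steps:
Function('K')(Z) = 0
Function('F')(O) = 0 (Function('F')(O) = Mul(Add(O, 0), 0) = Mul(O, 0) = 0)
g = Rational(1, 4) (g = Add(Pow(Add(-1, 5), -1), Mul(0, 15)) = Add(Pow(4, -1), 0) = Add(Rational(1, 4), 0) = Rational(1, 4) ≈ 0.25000)
Add(Add(-1885, Mul(-1, -992)), g) = Add(Add(-1885, Mul(-1, -992)), Rational(1, 4)) = Add(Add(-1885, 992), Rational(1, 4)) = Add(-893, Rational(1, 4)) = Rational(-3571, 4)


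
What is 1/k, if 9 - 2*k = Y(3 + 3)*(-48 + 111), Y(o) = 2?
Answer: -2/117 ≈ -0.017094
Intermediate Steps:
k = -117/2 (k = 9/2 - (-48 + 111) = 9/2 - 63 = -117/2 ≈ -58.500)
1/k = 1/(-117/2) = -2/117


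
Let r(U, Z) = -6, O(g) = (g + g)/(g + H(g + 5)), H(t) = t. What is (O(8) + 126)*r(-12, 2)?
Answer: -5324/7 ≈ -760.57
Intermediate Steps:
O(g) = 2*g/(5 + 2*g) (O(g) = (g + g)/(g + (g + 5)) = (2*g)/(g + (5 + g)) = (2*g)/(5 + 2*g) = 2*g/(5 + 2*g))
(O(8) + 126)*r(-12, 2) = (2*8/(5 + 2*8) + 126)*(-6) = (2*8/(5 + 16) + 126)*(-6) = (2*8/21 + 126)*(-6) = (2*8*(1/21) + 126)*(-6) = (16/21 + 126)*(-6) = (2662/21)*(-6) = -5324/7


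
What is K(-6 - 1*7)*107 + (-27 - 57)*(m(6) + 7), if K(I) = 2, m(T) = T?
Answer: -878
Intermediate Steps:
K(-6 - 1*7)*107 + (-27 - 57)*(m(6) + 7) = 2*107 + (-27 - 57)*(6 + 7) = 214 - 84*13 = 214 - 1092 = -878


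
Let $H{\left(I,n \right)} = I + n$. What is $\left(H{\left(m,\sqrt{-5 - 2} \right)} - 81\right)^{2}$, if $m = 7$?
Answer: $\left(74 - i \sqrt{7}\right)^{2} \approx 5469.0 - 391.57 i$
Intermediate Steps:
$\left(H{\left(m,\sqrt{-5 - 2} \right)} - 81\right)^{2} = \left(\left(7 + \sqrt{-5 - 2}\right) - 81\right)^{2} = \left(\left(7 + \sqrt{-7}\right) - 81\right)^{2} = \left(\left(7 + i \sqrt{7}\right) - 81\right)^{2} = \left(-74 + i \sqrt{7}\right)^{2}$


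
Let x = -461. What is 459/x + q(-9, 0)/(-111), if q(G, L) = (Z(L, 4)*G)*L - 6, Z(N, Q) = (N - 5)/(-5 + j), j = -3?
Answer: -16061/17057 ≈ -0.94161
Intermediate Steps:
Z(N, Q) = 5/8 - N/8 (Z(N, Q) = (N - 5)/(-5 - 3) = (-5 + N)/(-8) = (-5 + N)*(-⅛) = 5/8 - N/8)
q(G, L) = -6 + G*L*(5/8 - L/8) (q(G, L) = ((5/8 - L/8)*G)*L - 6 = (G*(5/8 - L/8))*L - 6 = G*L*(5/8 - L/8) - 6 = -6 + G*L*(5/8 - L/8))
459/x + q(-9, 0)/(-111) = 459/(-461) + (-6 - ⅛*(-9)*0*(-5 + 0))/(-111) = 459*(-1/461) + (-6 - ⅛*(-9)*0*(-5))*(-1/111) = -459/461 + (-6 + 0)*(-1/111) = -459/461 - 6*(-1/111) = -459/461 + 2/37 = -16061/17057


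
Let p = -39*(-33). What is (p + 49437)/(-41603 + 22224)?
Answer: -50724/19379 ≈ -2.6175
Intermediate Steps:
p = 1287
(p + 49437)/(-41603 + 22224) = (1287 + 49437)/(-41603 + 22224) = 50724/(-19379) = 50724*(-1/19379) = -50724/19379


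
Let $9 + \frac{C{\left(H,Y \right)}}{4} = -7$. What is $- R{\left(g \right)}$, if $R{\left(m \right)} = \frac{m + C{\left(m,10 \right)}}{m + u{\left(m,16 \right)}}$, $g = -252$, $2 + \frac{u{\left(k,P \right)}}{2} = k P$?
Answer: $- \frac{79}{2080} \approx -0.037981$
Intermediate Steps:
$C{\left(H,Y \right)} = -64$ ($C{\left(H,Y \right)} = -36 + 4 \left(-7\right) = -36 - 28 = -64$)
$u{\left(k,P \right)} = -4 + 2 P k$ ($u{\left(k,P \right)} = -4 + 2 k P = -4 + 2 P k$)
$R{\left(m \right)} = \frac{-64 + m}{-4 + 33 m}$ ($R{\left(m \right)} = \frac{m - 64}{m + \left(-4 + 2 \cdot 16 m\right)} = \frac{-64 + m}{m + \left(-4 + 32 m\right)} = \frac{-64 + m}{-4 + 33 m}$)
$- R{\left(g \right)} = - \frac{-64 - 252}{-4 + 33 \left(-252\right)} = - \frac{-316}{-4 - 8316} = - \frac{-316}{-8320} = - \frac{\left(-1\right) \left(-316\right)}{8320} = \left(-1\right) \frac{79}{2080} = - \frac{79}{2080}$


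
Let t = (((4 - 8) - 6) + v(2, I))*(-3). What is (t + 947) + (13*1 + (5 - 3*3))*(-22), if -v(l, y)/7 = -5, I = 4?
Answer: 674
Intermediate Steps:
v(l, y) = 35 (v(l, y) = -7*(-5) = 35)
t = -75 (t = (((4 - 8) - 6) + 35)*(-3) = ((-4 - 6) + 35)*(-3) = (-10 + 35)*(-3) = 25*(-3) = -75)
(t + 947) + (13*1 + (5 - 3*3))*(-22) = (-75 + 947) + (13*1 + (5 - 3*3))*(-22) = 872 + (13 + (5 - 9))*(-22) = 872 + (13 - 4)*(-22) = 872 + 9*(-22) = 872 - 198 = 674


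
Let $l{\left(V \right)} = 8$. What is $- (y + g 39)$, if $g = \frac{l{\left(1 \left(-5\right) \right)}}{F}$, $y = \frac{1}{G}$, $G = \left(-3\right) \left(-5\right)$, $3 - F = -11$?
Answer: $- \frac{2347}{105} \approx -22.352$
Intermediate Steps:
$F = 14$ ($F = 3 - -11 = 3 + 11 = 14$)
$G = 15$
$y = \frac{1}{15} \approx 0.066667$
$g = \frac{4}{7}$ ($g = \frac{8}{14} = 8 \cdot \frac{1}{14} = \frac{4}{7} \approx 0.57143$)
$- (y + g 39) = - (\frac{1}{15} + \frac{4}{7} \cdot 39) = - (\frac{1}{15} + \frac{156}{7}) = \left(-1\right) \frac{2347}{105} = - \frac{2347}{105}$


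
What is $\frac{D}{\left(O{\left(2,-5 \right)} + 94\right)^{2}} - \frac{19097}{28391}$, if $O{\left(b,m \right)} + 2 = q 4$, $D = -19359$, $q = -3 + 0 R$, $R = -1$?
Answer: $- \frac{671842169}{181702400} \approx -3.6975$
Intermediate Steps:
$q = -3$ ($q = -3 + 0 \left(-1\right) = -3 + 0 = -3$)
$O{\left(b,m \right)} = -14$ ($O{\left(b,m \right)} = -2 - 12 = -14$)
$\frac{D}{\left(O{\left(2,-5 \right)} + 94\right)^{2}} - \frac{19097}{28391} = - \frac{19359}{\left(-14 + 94\right)^{2}} - \frac{19097}{28391} = - \frac{19359}{80^{2}} - \frac{19097}{28391} = - \frac{19359}{6400} - \frac{19097}{28391} = - \frac{671842169}{181702400}$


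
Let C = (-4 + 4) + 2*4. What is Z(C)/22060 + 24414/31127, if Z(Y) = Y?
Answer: 134705464/171665405 ≈ 0.78470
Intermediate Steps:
C = 8 (C = 0 + 8 = 8)
Z(C)/22060 + 24414/31127 = 8/22060 + 24414/31127 = 8*(1/22060) + 24414*(1/31127) = 2/5515 + 24414/31127 = 134705464/171665405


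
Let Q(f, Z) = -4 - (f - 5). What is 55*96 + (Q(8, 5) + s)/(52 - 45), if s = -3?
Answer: 36950/7 ≈ 5278.6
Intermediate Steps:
Q(f, Z) = 1 - f (Q(f, Z) = -4 - (-5 + f) = -4 + (5 - f) = 1 - f)
55*96 + (Q(8, 5) + s)/(52 - 45) = 55*96 + ((1 - 1*8) - 3)/(52 - 45) = 5280 + ((1 - 8) - 3)/7 = 5280 + (-7 - 3)*(⅐) = 5280 - 10*⅐ = 5280 - 10/7 = 36950/7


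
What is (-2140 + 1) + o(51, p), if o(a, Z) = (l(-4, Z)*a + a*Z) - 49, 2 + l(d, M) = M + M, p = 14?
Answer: -148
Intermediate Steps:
l(d, M) = -2 + 2*M (l(d, M) = -2 + (M + M) = -2 + 2*M)
o(a, Z) = -49 + Z*a + a*(-2 + 2*Z) (o(a, Z) = ((-2 + 2*Z)*a + a*Z) - 49 = (a*(-2 + 2*Z) + Z*a) - 49 = (Z*a + a*(-2 + 2*Z)) - 49 = -49 + Z*a + a*(-2 + 2*Z))
(-2140 + 1) + o(51, p) = (-2140 + 1) + (-49 - 2*51 + 3*14*51) = -2139 + (-49 - 102 + 2142) = -2139 + 1991 = -148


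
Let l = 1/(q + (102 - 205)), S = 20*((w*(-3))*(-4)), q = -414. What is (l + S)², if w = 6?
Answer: 554248981441/267289 ≈ 2.0736e+6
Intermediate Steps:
S = 1440 (S = 20*((6*(-3))*(-4)) = 20*(-18*(-4)) = 20*72 = 1440)
l = -1/517 (l = 1/(-414 + (102 - 205)) = 1/(-414 - 103) = 1/(-517) = -1/517 ≈ -0.0019342)
(l + S)² = (-1/517 + 1440)² = (744479/517)² = 554248981441/267289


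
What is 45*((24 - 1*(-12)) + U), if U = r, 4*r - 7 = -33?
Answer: 2655/2 ≈ 1327.5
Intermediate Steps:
r = -13/2 (r = 7/4 + (¼)*(-33) = 7/4 - 33/4 = -13/2 ≈ -6.5000)
U = -13/2 ≈ -6.5000
45*((24 - 1*(-12)) + U) = 45*((24 - 1*(-12)) - 13/2) = 45*((24 + 12) - 13/2) = 45*(36 - 13/2) = 45*(59/2) = 2655/2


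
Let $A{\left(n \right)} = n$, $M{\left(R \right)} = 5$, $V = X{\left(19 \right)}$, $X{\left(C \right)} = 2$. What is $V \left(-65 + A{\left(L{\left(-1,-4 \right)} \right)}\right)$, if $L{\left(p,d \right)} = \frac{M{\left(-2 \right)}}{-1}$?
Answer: $-140$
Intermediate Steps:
$V = 2$
$L{\left(p,d \right)} = -5$ ($L{\left(p,d \right)} = \frac{5}{-1} = 5 \left(-1\right) = -5$)
$V \left(-65 + A{\left(L{\left(-1,-4 \right)} \right)}\right) = 2 \left(-65 - 5\right) = 2 \left(-70\right) = -140$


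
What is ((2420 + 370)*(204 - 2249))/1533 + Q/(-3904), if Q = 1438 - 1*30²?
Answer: -3712548659/997472 ≈ -3722.0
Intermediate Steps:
Q = 538 (Q = 1438 - 1*900 = 1438 - 900 = 538)
((2420 + 370)*(204 - 2249))/1533 + Q/(-3904) = ((2420 + 370)*(204 - 2249))/1533 + 538/(-3904) = (2790*(-2045))*(1/1533) + 538*(-1/3904) = -5705550*1/1533 - 269/1952 = -1901850/511 - 269/1952 = -3712548659/997472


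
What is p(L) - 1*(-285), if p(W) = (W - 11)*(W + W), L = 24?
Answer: 909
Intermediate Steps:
p(W) = 2*W*(-11 + W) (p(W) = (-11 + W)*(2*W) = 2*W*(-11 + W))
p(L) - 1*(-285) = 2*24*(-11 + 24) - 1*(-285) = 2*24*13 + 285 = 624 + 285 = 909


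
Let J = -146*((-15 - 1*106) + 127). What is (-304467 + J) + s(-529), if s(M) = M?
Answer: -305872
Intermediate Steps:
J = -876 (J = -146*((-15 - 106) + 127) = -146*(-121 + 127) = -146*6 = -876)
(-304467 + J) + s(-529) = (-304467 - 876) - 529 = -305343 - 529 = -305872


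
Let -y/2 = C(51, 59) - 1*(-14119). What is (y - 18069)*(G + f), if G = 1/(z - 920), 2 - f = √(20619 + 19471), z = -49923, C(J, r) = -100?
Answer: -4688390295/50843 + 46107*√40090 ≈ 9.1396e+6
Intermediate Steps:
f = 2 - √40090 (f = 2 - √(20619 + 19471) = 2 - √40090 ≈ -198.22)
y = -28038 (y = -2*(-100 - 1*(-14119)) = -2*(-100 + 14119) = -2*14019 = -28038)
G = -1/50843 (G = 1/(-49923 - 920) = 1/(-50843) = -1/50843 ≈ -1.9668e-5)
(y - 18069)*(G + f) = (-28038 - 18069)*(-1/50843 + (2 - √40090)) = -46107*(101685/50843 - √40090) = -4688390295/50843 + 46107*√40090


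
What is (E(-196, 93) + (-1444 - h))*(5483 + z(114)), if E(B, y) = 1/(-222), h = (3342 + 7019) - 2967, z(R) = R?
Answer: -10981521089/222 ≈ -4.9466e+7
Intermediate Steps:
h = 7394 (h = 10361 - 2967 = 7394)
E(B, y) = -1/222
(E(-196, 93) + (-1444 - h))*(5483 + z(114)) = (-1/222 + (-1444 - 1*7394))*(5483 + 114) = (-1/222 + (-1444 - 7394))*5597 = (-1/222 - 8838)*5597 = -1962037/222*5597 = -10981521089/222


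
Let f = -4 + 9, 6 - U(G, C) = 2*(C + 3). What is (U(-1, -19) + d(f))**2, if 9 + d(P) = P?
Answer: 1156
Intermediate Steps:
U(G, C) = -2*C (U(G, C) = 6 - 2*(C + 3) = 6 - 2*(3 + C) = 6 - (6 + 2*C) = 6 + (-6 - 2*C) = -2*C)
f = 5
d(P) = -9 + P
(U(-1, -19) + d(f))**2 = (-2*(-19) + (-9 + 5))**2 = (38 - 4)**2 = 34**2 = 1156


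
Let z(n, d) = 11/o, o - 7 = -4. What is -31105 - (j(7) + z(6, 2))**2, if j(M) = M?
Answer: -280969/9 ≈ -31219.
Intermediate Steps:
o = 3 (o = 7 - 4 = 3)
z(n, d) = 11/3
-31105 - (j(7) + z(6, 2))**2 = -31105 - (7 + 11/3)**2 = -31105 - (32/3)**2 = -31105 - 1*1024/9 = -31105 - 1024/9 = -280969/9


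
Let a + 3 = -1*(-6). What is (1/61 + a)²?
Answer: 33856/3721 ≈ 9.0986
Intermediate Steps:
a = 3 (a = -3 - 1*(-6) = -3 + 6 = 3)
(1/61 + a)² = (1/61 + 3)² = (184/61)² = 33856/3721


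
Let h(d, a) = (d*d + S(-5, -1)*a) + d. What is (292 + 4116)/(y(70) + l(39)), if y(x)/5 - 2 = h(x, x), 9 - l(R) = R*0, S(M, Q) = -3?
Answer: 4408/23819 ≈ 0.18506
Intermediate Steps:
l(R) = 9 (l(R) = 9 - R*0 = 9 - 1*0 = 9 + 0 = 9)
h(d, a) = d + d² - 3*a (h(d, a) = (d*d - 3*a) + d = (d² - 3*a) + d = d + d² - 3*a)
y(x) = 10 - 10*x + 5*x² (y(x) = 10 + 5*(x + x² - 3*x) = 10 + 5*(x² - 2*x) = 10 + (-10*x + 5*x²) = 10 - 10*x + 5*x²)
(292 + 4116)/(y(70) + l(39)) = (292 + 4116)/((10 - 10*70 + 5*70²) + 9) = 4408/((10 - 700 + 5*4900) + 9) = 4408/((10 - 700 + 24500) + 9) = 4408/(23810 + 9) = 4408/23819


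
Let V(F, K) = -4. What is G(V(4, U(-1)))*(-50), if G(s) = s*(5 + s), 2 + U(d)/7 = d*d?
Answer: 200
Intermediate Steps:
U(d) = -14 + 7*d**2 (U(d) = -14 + 7*(d*d) = -14 + 7*d**2)
G(V(4, U(-1)))*(-50) = -4*(5 - 4)*(-50) = -4*1*(-50) = -4*(-50) = 200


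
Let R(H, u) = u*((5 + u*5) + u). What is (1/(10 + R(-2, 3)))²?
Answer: 1/6241 ≈ 0.00016023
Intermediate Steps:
R(H, u) = u*(5 + 6*u) (R(H, u) = u*((5 + 5*u) + u) = u*(5 + 6*u))
(1/(10 + R(-2, 3)))² = (1/(10 + 3*(5 + 6*3)))² = (1/(10 + 3*(5 + 18)))² = (1/(10 + 3*23))² = (1/(10 + 69))² = (1/79)² = 1/6241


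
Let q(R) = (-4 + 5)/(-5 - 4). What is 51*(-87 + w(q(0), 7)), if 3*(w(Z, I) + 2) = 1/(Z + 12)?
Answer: -485520/107 ≈ -4537.6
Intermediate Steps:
q(R) = -⅑ (q(R) = 1/(-9) = 1*(-⅑) = -⅑)
w(Z, I) = -2 + 1/(3*(12 + Z)) (w(Z, I) = -2 + 1/(3*(Z + 12)) = -2 + 1/(3*(12 + Z)))
51*(-87 + w(q(0), 7)) = 51*(-87 + (-71 - 6*(-⅑))/(3*(12 - ⅑))) = 51*(-87 + (-71 + ⅔)/(3*(107/9))) = 51*(-87 + (⅓)*(9/107)*(-211/3)) = 51*(-87 - 211/107) = 51*(-9520/107) = -485520/107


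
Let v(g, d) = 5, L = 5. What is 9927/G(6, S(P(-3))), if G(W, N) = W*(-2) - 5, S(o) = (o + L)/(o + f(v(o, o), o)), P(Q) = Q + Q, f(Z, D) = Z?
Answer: -9927/17 ≈ -583.94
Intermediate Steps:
P(Q) = 2*Q
S(o) = 1 (S(o) = (o + 5)/(o + 5) = (5 + o)/(5 + o) = 1)
G(W, N) = -5 - 2*W (G(W, N) = -2*W - 5 = -5 - 2*W)
9927/G(6, S(P(-3))) = 9927/(-5 - 2*6) = 9927/(-5 - 12) = 9927/(-17) = 9927*(-1/17) = -9927/17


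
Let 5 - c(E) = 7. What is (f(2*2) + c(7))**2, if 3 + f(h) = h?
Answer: 1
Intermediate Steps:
c(E) = -2 (c(E) = 5 - 1*7 = 5 - 7 = -2)
f(h) = -3 + h
(f(2*2) + c(7))**2 = ((-3 + 2*2) - 2)**2 = ((-3 + 4) - 2)**2 = (1 - 2)**2 = (-1)**2 = 1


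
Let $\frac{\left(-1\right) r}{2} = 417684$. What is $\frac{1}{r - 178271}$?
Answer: $- \frac{1}{1013639} \approx -9.8655 \cdot 10^{-7}$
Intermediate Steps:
$r = -835368$ ($r = \left(-2\right) 417684 = -835368$)
$\frac{1}{r - 178271} = \frac{1}{-835368 - 178271} = \frac{1}{-1013639} = - \frac{1}{1013639}$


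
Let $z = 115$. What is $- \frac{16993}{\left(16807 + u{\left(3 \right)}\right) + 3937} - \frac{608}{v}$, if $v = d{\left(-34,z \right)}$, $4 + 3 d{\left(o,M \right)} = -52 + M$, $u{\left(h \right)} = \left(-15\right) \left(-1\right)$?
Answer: $- \frac{38867003}{1224781} \approx -31.734$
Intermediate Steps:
$u{\left(h \right)} = 15$
$d{\left(o,M \right)} = - \frac{56}{3} + \frac{M}{3}$ ($d{\left(o,M \right)} = - \frac{4}{3} + \frac{-52 + M}{3} = - \frac{4}{3} + \left(- \frac{52}{3} + \frac{M}{3}\right) = - \frac{56}{3} + \frac{M}{3}$)
$v = \frac{59}{3}$ ($v = - \frac{56}{3} + \frac{1}{3} \cdot 115 = - \frac{56}{3} + \frac{115}{3} = \frac{59}{3} \approx 19.667$)
$- \frac{16993}{\left(16807 + u{\left(3 \right)}\right) + 3937} - \frac{608}{v} = - \frac{16993}{\left(16807 + 15\right) + 3937} - \frac{608}{\frac{59}{3}} = - \frac{16993}{16822 + 3937} - \frac{1824}{59} = - \frac{16993}{20759} - \frac{1824}{59} = - \frac{38867003}{1224781}$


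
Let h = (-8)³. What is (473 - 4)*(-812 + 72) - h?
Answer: -346548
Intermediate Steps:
h = -512
(473 - 4)*(-812 + 72) - h = (473 - 4)*(-812 + 72) - 1*(-512) = 469*(-740) + 512 = -347060 + 512 = -346548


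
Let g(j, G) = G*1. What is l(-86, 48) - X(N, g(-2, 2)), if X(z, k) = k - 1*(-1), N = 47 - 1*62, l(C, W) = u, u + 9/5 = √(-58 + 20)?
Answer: -24/5 + I*√38 ≈ -4.8 + 6.1644*I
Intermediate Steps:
g(j, G) = G
u = -9/5 + I*√38 (u = -9/5 + √(-58 + 20) = -9/5 + √(-38) = -9/5 + I*√38 ≈ -1.8 + 6.1644*I)
l(C, W) = -9/5 + I*√38
N = -15 (N = 47 - 62 = -15)
X(z, k) = 1 + k (X(z, k) = k + 1 = 1 + k)
l(-86, 48) - X(N, g(-2, 2)) = (-9/5 + I*√38) - (1 + 2) = (-9/5 + I*√38) - 1*3 = (-9/5 + I*√38) - 3 = -24/5 + I*√38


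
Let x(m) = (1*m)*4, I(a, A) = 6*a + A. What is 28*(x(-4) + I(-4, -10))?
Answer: -1400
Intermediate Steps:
I(a, A) = A + 6*a
x(m) = 4*m (x(m) = m*4 = 4*m)
28*(x(-4) + I(-4, -10)) = 28*(4*(-4) + (-10 + 6*(-4))) = 28*(-16 + (-10 - 24)) = 28*(-16 - 34) = 28*(-50) = -1400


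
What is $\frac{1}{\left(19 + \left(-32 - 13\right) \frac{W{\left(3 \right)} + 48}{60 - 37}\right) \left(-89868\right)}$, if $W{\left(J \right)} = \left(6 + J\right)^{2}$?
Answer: $\frac{23}{482411424} \approx 4.7677 \cdot 10^{-8}$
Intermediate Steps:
$\frac{1}{\left(19 + \left(-32 - 13\right) \frac{W{\left(3 \right)} + 48}{60 - 37}\right) \left(-89868\right)} = \frac{1}{\left(19 + \left(-32 - 13\right) \frac{\left(6 + 3\right)^{2} + 48}{60 - 37}\right) \left(-89868\right)} = \frac{1}{19 + \left(-32 - 13\right) \frac{9^{2} + 48}{23}} \left(- \frac{1}{89868}\right) = \frac{1}{19 - 45 \left(81 + 48\right) \frac{1}{23}} \left(- \frac{1}{89868}\right) = \frac{1}{19 - 45 \cdot 129 \cdot \frac{1}{23}} \left(- \frac{1}{89868}\right) = \frac{1}{19 - \frac{5805}{23}} \left(- \frac{1}{89868}\right) = \frac{1}{- \frac{5368}{23}} \left(- \frac{1}{89868}\right) = \left(- \frac{23}{5368}\right) \left(- \frac{1}{89868}\right) = \frac{23}{482411424}$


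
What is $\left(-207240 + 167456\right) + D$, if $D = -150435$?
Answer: $-190219$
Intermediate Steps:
$\left(-207240 + 167456\right) + D = \left(-207240 + 167456\right) - 150435 = -39784 - 150435 = -190219$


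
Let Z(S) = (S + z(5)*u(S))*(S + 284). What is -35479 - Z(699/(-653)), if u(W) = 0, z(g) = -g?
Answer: -14999422564/426409 ≈ -35176.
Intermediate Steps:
Z(S) = S*(284 + S) (Z(S) = (S - 1*5*0)*(S + 284) = (S - 5*0)*(284 + S) = (S + 0)*(284 + S) = S*(284 + S))
-35479 - Z(699/(-653)) = -35479 - 699/(-653)*(284 + 699/(-653)) = -35479 - 699*(-1/653)*(284 + 699*(-1/653)) = -35479 - (-699)*(284 - 699/653)/653 = -35479 - (-699)*184753/(653*653) = -35479 - 1*(-129142347/426409) = -35479 + 129142347/426409 = -14999422564/426409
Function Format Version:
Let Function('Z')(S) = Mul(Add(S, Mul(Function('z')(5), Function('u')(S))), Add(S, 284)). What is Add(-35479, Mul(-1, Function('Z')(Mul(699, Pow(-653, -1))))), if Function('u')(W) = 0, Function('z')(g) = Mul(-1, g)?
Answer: Rational(-14999422564, 426409) ≈ -35176.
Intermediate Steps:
Function('Z')(S) = Mul(S, Add(284, S)) (Function('Z')(S) = Mul(Add(S, Mul(Mul(-1, 5), 0)), Add(S, 284)) = Mul(Add(S, Mul(-5, 0)), Add(284, S)) = Mul(Add(S, 0), Add(284, S)) = Mul(S, Add(284, S)))
Add(-35479, Mul(-1, Function('Z')(Mul(699, Pow(-653, -1))))) = Add(-35479, Mul(-1, Mul(Mul(699, Pow(-653, -1)), Add(284, Mul(699, Pow(-653, -1)))))) = Add(-35479, Mul(-1, Mul(Mul(699, Rational(-1, 653)), Add(284, Mul(699, Rational(-1, 653)))))) = Add(-35479, Mul(-1, Mul(Rational(-699, 653), Add(284, Rational(-699, 653))))) = Add(-35479, Mul(-1, Mul(Rational(-699, 653), Rational(184753, 653)))) = Add(-35479, Mul(-1, Rational(-129142347, 426409))) = Add(-35479, Rational(129142347, 426409)) = Rational(-14999422564, 426409)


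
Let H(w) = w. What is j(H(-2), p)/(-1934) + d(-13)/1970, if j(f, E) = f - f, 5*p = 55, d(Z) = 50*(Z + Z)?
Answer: -130/197 ≈ -0.65990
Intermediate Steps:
d(Z) = 100*Z (d(Z) = 50*(2*Z) = 100*Z)
p = 11 (p = (⅕)*55 = 11)
j(f, E) = 0
j(H(-2), p)/(-1934) + d(-13)/1970 = 0/(-1934) + (100*(-13))/1970 = 0*(-1/1934) - 1300*1/1970 = 0 - 130/197 = -130/197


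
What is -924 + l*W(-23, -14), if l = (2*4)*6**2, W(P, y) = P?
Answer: -7548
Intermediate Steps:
l = 288 (l = 8*36 = 288)
-924 + l*W(-23, -14) = -924 + 288*(-23) = -924 - 6624 = -7548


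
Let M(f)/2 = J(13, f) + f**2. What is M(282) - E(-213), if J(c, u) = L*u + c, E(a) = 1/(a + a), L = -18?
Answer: 63440773/426 ≈ 1.4892e+5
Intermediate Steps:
E(a) = 1/(2*a)
J(c, u) = c - 18*u (J(c, u) = -18*u + c = c - 18*u)
M(f) = 26 - 36*f + 2*f**2 (M(f) = 2*((13 - 18*f) + f**2) = 2*(13 + f**2 - 18*f) = 26 - 36*f + 2*f**2)
M(282) - E(-213) = (26 - 36*282 + 2*282**2) - 1/(2*(-213)) = (26 - 10152 + 2*79524) - (-1)/(2*213) = (26 - 10152 + 159048) - 1*(-1/426) = 148922 + 1/426 = 63440773/426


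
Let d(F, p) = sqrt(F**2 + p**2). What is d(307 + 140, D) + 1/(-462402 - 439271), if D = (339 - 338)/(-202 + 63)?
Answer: -1/901673 + sqrt(3860509690)/139 ≈ 447.00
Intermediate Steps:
D = -1/139 (D = 1/(-139) = 1*(-1/139) = -1/139 ≈ -0.0071942)
d(307 + 140, D) + 1/(-462402 - 439271) = sqrt((307 + 140)**2 + (-1/139)**2) + 1/(-462402 - 439271) = sqrt(447**2 + 1/19321) + 1/(-901673) = sqrt(199809 + 1/19321) - 1/901673 = sqrt(3860509690/19321) - 1/901673 = sqrt(3860509690)/139 - 1/901673 = -1/901673 + sqrt(3860509690)/139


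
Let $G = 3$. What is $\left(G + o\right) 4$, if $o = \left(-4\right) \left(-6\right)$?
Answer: $108$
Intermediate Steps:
$o = 24$
$\left(G + o\right) 4 = \left(3 + 24\right) 4 = 27 \cdot 4 = 108$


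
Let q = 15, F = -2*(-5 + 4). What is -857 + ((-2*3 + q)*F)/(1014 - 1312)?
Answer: -127702/149 ≈ -857.06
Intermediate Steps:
F = 2 (F = -2*(-1) = 2)
-857 + ((-2*3 + q)*F)/(1014 - 1312) = -857 + ((-2*3 + 15)*2)/(1014 - 1312) = -857 + ((-6 + 15)*2)/(-298) = -857 - 9*2/298 = -857 - 1/298*18 = -857 - 9/149 = -127702/149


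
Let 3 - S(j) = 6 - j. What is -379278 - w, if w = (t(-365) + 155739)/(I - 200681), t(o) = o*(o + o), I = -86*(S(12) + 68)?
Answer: -78625045045/207303 ≈ -3.7928e+5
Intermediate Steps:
S(j) = -3 + j (S(j) = 3 - (6 - j) = 3 + (-6 + j) = -3 + j)
I = -6622 (I = -86*((-3 + 12) + 68) = -86*(9 + 68) = -86*77 = -6622)
t(o) = 2*o**2 (t(o) = o*(2*o) = 2*o**2)
w = -422189/207303 (w = (2*(-365)**2 + 155739)/(-6622 - 200681) = (2*133225 + 155739)/(-207303) = (266450 + 155739)*(-1/207303) = 422189*(-1/207303) = -422189/207303 ≈ -2.0366)
-379278 - w = -379278 - 1*(-422189/207303) = -379278 + 422189/207303 = -78625045045/207303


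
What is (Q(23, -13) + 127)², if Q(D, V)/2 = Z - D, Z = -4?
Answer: 5329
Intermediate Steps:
Q(D, V) = -8 - 2*D (Q(D, V) = 2*(-4 - D) = -8 - 2*D)
(Q(23, -13) + 127)² = ((-8 - 2*23) + 127)² = ((-8 - 46) + 127)² = (-54 + 127)² = 73² = 5329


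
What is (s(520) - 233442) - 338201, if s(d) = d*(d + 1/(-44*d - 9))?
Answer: -6895151547/22889 ≈ -3.0124e+5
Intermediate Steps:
s(d) = d*(d + 1/(-9 - 44*d))
(s(520) - 233442) - 338201 = (520*(-1 + 9*520 + 44*520**2)/(9 + 44*520) - 233442) - 338201 = (520*(-1 + 4680 + 44*270400)/(9 + 22880) - 233442) - 338201 = (520*(-1 + 4680 + 11897600)/22889 - 233442) - 338201 = (520*(1/22889)*11902279 - 233442) - 338201 = (6189185080/22889 - 233442) - 338201 = 845931142/22889 - 338201 = -6895151547/22889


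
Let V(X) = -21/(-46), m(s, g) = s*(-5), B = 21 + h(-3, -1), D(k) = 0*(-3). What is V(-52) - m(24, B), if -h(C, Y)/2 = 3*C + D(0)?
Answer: 5541/46 ≈ 120.46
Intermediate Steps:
D(k) = 0
h(C, Y) = -6*C (h(C, Y) = -2*(3*C + 0) = -6*C)
B = 39 (B = 21 - 6*(-3) = 21 + 18 = 39)
m(s, g) = -5*s
V(X) = 21/46 (V(X) = -21*(-1/46) = 21/46)
V(-52) - m(24, B) = 21/46 - (-5)*24 = 21/46 - 1*(-120) = 21/46 + 120 = 5541/46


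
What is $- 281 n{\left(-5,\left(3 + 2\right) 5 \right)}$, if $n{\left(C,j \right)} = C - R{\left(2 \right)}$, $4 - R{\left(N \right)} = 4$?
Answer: $1405$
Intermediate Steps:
$R{\left(N \right)} = 0$ ($R{\left(N \right)} = 4 - 4 = 0$)
$n{\left(C,j \right)} = C$ ($n{\left(C,j \right)} = C - 0 = C + 0 = C$)
$- 281 n{\left(-5,\left(3 + 2\right) 5 \right)} = \left(-281\right) \left(-5\right) = 1405$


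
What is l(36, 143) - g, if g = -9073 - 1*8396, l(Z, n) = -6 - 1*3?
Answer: 17460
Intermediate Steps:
l(Z, n) = -9 (l(Z, n) = -6 - 3 = -9)
g = -17469 (g = -9073 - 8396 = -17469)
l(36, 143) - g = -9 - 1*(-17469) = -9 + 17469 = 17460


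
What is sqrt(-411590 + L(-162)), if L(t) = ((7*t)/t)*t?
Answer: 2*I*sqrt(103181) ≈ 642.44*I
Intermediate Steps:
L(t) = 7*t
sqrt(-411590 + L(-162)) = sqrt(-411590 + 7*(-162)) = sqrt(-411590 - 1134) = sqrt(-412724) = 2*I*sqrt(103181)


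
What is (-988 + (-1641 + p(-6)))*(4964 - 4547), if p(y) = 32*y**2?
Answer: -615909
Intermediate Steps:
(-988 + (-1641 + p(-6)))*(4964 - 4547) = (-988 + (-1641 + 32*(-6)**2))*(4964 - 4547) = (-988 + (-1641 + 32*36))*417 = (-988 + (-1641 + 1152))*417 = (-988 - 489)*417 = -1477*417 = -615909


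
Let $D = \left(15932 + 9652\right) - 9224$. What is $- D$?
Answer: $-16360$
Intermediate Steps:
$D = 16360$ ($D = 25584 - 9224 = 16360$)
$- D = \left(-1\right) 16360 = -16360$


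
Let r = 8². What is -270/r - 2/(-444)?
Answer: -14969/3552 ≈ -4.2142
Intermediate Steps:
r = 64
-270/r - 2/(-444) = -270/64 - 2/(-444) = -270*1/64 - 2*(-1/444) = -135/32 + 1/222 = -14969/3552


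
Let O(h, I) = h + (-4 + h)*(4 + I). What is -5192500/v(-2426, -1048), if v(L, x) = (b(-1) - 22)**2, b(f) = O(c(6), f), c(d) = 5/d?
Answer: -11683125/2116 ≈ -5521.3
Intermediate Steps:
b(f) = -71/6 - 19*f/6 (b(f) = -16 - 4*f + 5*(5/6) + f*(5/6) = -16 - 4*f + 25/6 + 5*f/6 = -71/6 - 19*f/6)
v(L, x) = 8464/9 (v(L, x) = ((-71/6 - 19/6*(-1)) - 22)**2 = ((-71/6 + 19/6) - 22)**2 = (-26/3 - 22)**2 = (-92/3)**2 = 8464/9)
-5192500/v(-2426, -1048) = -5192500/8464/9 = -5192500*9/8464 = -11683125/2116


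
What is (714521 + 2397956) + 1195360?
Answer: 4307837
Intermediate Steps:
(714521 + 2397956) + 1195360 = 3112477 + 1195360 = 4307837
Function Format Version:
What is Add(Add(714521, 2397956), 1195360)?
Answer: 4307837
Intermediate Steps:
Add(Add(714521, 2397956), 1195360) = Add(3112477, 1195360) = 4307837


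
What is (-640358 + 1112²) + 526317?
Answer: 1122503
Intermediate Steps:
(-640358 + 1112²) + 526317 = (-640358 + 1236544) + 526317 = 596186 + 526317 = 1122503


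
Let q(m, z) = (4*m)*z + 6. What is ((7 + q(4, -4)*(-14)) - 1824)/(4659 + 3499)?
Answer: -1005/8158 ≈ -0.12319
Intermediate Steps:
q(m, z) = 6 + 4*m*z (q(m, z) = 4*m*z + 6 = 6 + 4*m*z)
((7 + q(4, -4)*(-14)) - 1824)/(4659 + 3499) = ((7 + (6 + 4*4*(-4))*(-14)) - 1824)/(4659 + 3499) = ((7 + (6 - 64)*(-14)) - 1824)/8158 = ((7 - 58*(-14)) - 1824)*(1/8158) = ((7 + 812) - 1824)*(1/8158) = (819 - 1824)*(1/8158) = -1005*1/8158 = -1005/8158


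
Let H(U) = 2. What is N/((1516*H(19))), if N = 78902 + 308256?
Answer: 193579/1516 ≈ 127.69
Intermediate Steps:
N = 387158
N/((1516*H(19))) = 387158/((1516*2)) = 387158/3032 = 387158*(1/3032) = 193579/1516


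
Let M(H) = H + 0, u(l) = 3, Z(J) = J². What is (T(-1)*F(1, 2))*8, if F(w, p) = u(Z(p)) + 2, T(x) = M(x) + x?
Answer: -80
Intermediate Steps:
M(H) = H
T(x) = 2*x (T(x) = x + x = 2*x)
F(w, p) = 5 (F(w, p) = 3 + 2 = 5)
(T(-1)*F(1, 2))*8 = ((2*(-1))*5)*8 = -2*5*8 = -10*8 = -80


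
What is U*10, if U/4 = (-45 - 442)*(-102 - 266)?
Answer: 7168640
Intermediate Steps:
U = 716864 (U = 4*((-45 - 442)*(-102 - 266)) = 4*(-487*(-368)) = 4*179216 = 716864)
U*10 = 716864*10 = 7168640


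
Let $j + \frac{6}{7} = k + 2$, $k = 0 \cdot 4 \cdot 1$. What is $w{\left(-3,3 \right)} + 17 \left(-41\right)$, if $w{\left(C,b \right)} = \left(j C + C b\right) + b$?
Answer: $- \frac{4945}{7} \approx -706.43$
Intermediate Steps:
$k = 0$ ($k = 0 \cdot 1 = 0$)
$j = \frac{8}{7}$ ($j = - \frac{6}{7} + \left(0 + 2\right) = - \frac{6}{7} + 2 = \frac{8}{7} \approx 1.1429$)
$w{\left(C,b \right)} = b + \frac{8 C}{7} + C b$ ($w{\left(C,b \right)} = \left(\frac{8 C}{7} + C b\right) + b = b + \frac{8 C}{7} + C b$)
$w{\left(-3,3 \right)} + 17 \left(-41\right) = \left(3 + \frac{8}{7} \left(-3\right) - 9\right) + 17 \left(-41\right) = \left(3 - \frac{24}{7} - 9\right) - 697 = - \frac{66}{7} - 697 = - \frac{4945}{7}$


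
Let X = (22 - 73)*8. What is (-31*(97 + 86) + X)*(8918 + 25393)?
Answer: -208645191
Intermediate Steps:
X = -408 (X = -51*8 = -408)
(-31*(97 + 86) + X)*(8918 + 25393) = (-31*(97 + 86) - 408)*(8918 + 25393) = (-31*183 - 408)*34311 = (-5673 - 408)*34311 = -6081*34311 = -208645191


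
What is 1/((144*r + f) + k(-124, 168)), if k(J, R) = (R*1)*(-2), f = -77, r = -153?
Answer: -1/22445 ≈ -4.4553e-5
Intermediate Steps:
k(J, R) = -2*R (k(J, R) = R*(-2) = -2*R)
1/((144*r + f) + k(-124, 168)) = 1/((144*(-153) - 77) - 2*168) = 1/((-22032 - 77) - 336) = 1/(-22109 - 336) = 1/(-22445) = -1/22445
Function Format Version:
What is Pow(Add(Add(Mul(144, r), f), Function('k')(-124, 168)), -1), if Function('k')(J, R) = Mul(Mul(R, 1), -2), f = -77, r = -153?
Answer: Rational(-1, 22445) ≈ -4.4553e-5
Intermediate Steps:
Function('k')(J, R) = Mul(-2, R) (Function('k')(J, R) = Mul(R, -2) = Mul(-2, R))
Pow(Add(Add(Mul(144, r), f), Function('k')(-124, 168)), -1) = Pow(Add(Add(Mul(144, -153), -77), Mul(-2, 168)), -1) = Pow(Add(Add(-22032, -77), -336), -1) = Pow(Add(-22109, -336), -1) = Pow(-22445, -1) = Rational(-1, 22445)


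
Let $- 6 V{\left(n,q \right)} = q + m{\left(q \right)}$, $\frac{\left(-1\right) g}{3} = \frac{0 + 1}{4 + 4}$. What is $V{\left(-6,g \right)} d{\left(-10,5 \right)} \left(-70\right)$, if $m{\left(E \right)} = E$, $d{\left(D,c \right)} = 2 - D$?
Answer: $-105$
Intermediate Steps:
$g = - \frac{3}{8}$ ($g = - 3 \frac{0 + 1}{4 + 4} = - 3 \cdot 1 \cdot \frac{1}{8} = \left(-3\right) \frac{1}{8} = - \frac{3}{8} \approx -0.375$)
$V{\left(n,q \right)} = - \frac{q}{3}$ ($V{\left(n,q \right)} = - \frac{q + q}{6} = - \frac{2 q}{6} = - \frac{q}{3}$)
$V{\left(-6,g \right)} d{\left(-10,5 \right)} \left(-70\right) = \left(- \frac{1}{3}\right) \left(- \frac{3}{8}\right) \left(2 - -10\right) \left(-70\right) = \frac{2 + 10}{8} \left(-70\right) = \frac{1}{8} \cdot 12 \left(-70\right) = \frac{3}{2} \left(-70\right) = -105$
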